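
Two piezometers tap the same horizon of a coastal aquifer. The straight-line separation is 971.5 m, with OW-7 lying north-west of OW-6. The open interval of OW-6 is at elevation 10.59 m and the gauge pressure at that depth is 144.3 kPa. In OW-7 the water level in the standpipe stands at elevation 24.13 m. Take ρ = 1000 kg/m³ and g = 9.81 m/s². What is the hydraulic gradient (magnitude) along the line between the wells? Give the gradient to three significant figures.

i ≈ 0.00120

Pressure head at OW-6: ψ = P/(ρg) = 144.3×1000 / (1000 × 9.81) = 14.71 m.
Total head at OW-6: h = z + ψ = 10.59 + 14.71 = 25.30 m.
Total head at OW-7: h = 24.13 m (water level in the piezometer is the total head).
Head difference: h(OW-6) − h(OW-7) = 25.30 − 24.13 = 1.17 m.
Hydraulic gradient: i = |Δh| / L = 1.17 / 971.5 = 0.00120.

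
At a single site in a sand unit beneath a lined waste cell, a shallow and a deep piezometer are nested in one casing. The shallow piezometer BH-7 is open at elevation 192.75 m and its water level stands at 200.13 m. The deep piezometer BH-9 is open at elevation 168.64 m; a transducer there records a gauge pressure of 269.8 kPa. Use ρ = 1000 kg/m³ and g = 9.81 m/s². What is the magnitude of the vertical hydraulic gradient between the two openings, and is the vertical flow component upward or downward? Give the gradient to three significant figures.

|i_v| ≈ 0.165; vertical flow is downward

Total head at BH-7: h = 200.13 m (water level in the standpipe).
Pressure head at BH-9: ψ = P/(ρg) = 269.8×1000 / (1000 × 9.81) = 27.50 m.
Total head at BH-9: h = z + ψ = 168.64 + 27.50 = 196.14 m.
Δh = h(BH-7) − h(BH-9) = 200.13 − 196.14 = 3.99 m.
Vertical separation Δz = 192.75 − 168.64 = 24.11 m.
|i_v| = |Δh| / Δz = 3.99 / 24.11 = 0.165.
Head is higher in the shallow piezometer, so vertical flow is downward (recharge condition).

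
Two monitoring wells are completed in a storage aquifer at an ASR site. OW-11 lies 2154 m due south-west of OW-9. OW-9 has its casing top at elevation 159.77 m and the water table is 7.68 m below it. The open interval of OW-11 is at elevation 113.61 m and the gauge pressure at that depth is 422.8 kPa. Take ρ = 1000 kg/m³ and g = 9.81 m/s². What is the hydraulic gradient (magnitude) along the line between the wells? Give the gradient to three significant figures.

Total head at OW-9: h = 159.77 − 7.68 = 152.09 m.
Pressure head at OW-11: ψ = P/(ρg) = 422.8×1000 / (1000 × 9.81) = 43.10 m.
Total head at OW-11: h = z + ψ = 113.61 + 43.10 = 156.71 m.
Head difference: h(OW-9) − h(OW-11) = 152.09 − 156.71 = -4.62 m.
Hydraulic gradient: i = |Δh| / L = 4.62 / 2154 = 0.00214.

i ≈ 0.00214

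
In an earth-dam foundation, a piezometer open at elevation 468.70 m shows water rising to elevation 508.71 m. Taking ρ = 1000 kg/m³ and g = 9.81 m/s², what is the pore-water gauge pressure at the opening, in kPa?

P ≈ 392 kPa

Pressure head ψ = h − z = 508.71 − 468.70 = 40.01 m.
P = ρgψ = 1000 × 9.81 × 40.01 = 392498 Pa ≈ 392 kPa.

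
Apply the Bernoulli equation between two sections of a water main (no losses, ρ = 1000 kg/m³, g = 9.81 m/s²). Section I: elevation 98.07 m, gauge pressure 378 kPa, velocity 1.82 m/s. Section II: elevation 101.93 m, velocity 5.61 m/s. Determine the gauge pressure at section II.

Pressure head at I: ψ₁ = P₁/(ρg) = 378×1000 / (1000 × 9.81) = 38.53 m.
Velocity heads: v₁²/2g = 1.82²/19.62 = 0.169 m; v₂²/2g = 5.61²/19.62 = 1.604 m.
Total head H = z₁ + ψ₁ + v₁²/2g = 98.07 + 38.53 + 0.169 = 136.77 m.
ψ₂ = H − z₂ − v₂²/2g = 136.77 − 101.93 − 1.604 = 33.24 m.
P₂ = ρgψ₂ = 1000 × 9.81 × 33.24 ≈ 326 kPa.

P₂ ≈ 326 kPa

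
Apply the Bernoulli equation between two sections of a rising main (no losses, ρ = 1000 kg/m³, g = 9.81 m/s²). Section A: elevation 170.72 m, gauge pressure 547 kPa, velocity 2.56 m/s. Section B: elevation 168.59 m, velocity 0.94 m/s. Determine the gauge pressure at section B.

Pressure head at A: ψ₁ = P₁/(ρg) = 547×1000 / (1000 × 9.81) = 55.76 m.
Velocity heads: v₁²/2g = 2.56²/19.62 = 0.334 m; v₂²/2g = 0.94²/19.62 = 0.045 m.
Total head H = z₁ + ψ₁ + v₁²/2g = 170.72 + 55.76 + 0.334 = 226.81 m.
ψ₂ = H − z₂ − v₂²/2g = 226.81 − 168.59 − 0.045 = 58.17 m.
P₂ = ρgψ₂ = 1000 × 9.81 × 58.17 ≈ 571 kPa.

P₂ ≈ 571 kPa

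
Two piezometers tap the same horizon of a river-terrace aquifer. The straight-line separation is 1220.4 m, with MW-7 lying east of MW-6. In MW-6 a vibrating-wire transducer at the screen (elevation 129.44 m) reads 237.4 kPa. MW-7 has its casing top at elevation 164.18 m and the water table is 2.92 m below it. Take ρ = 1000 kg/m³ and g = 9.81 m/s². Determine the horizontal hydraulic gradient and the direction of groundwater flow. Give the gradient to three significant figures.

i ≈ 0.00624; groundwater flows toward the west

Pressure head at MW-6: ψ = P/(ρg) = 237.4×1000 / (1000 × 9.81) = 24.20 m.
Total head at MW-6: h = z + ψ = 129.44 + 24.20 = 153.64 m.
Total head at MW-7: h = 164.18 − 2.92 = 161.26 m.
Head difference: h(MW-6) − h(MW-7) = 153.64 − 161.26 = -7.62 m.
Hydraulic gradient: i = |Δh| / L = 7.62 / 1220.4 = 0.00624.
Flow is from higher to lower head: from MW-7 toward MW-6, i.e. toward the west.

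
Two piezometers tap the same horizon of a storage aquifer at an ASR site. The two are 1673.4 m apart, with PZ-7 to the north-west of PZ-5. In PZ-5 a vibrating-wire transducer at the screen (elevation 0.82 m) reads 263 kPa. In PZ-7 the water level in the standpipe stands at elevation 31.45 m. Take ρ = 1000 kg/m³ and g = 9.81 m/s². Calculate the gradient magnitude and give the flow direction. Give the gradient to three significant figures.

Pressure head at PZ-5: ψ = P/(ρg) = 263×1000 / (1000 × 9.81) = 26.81 m.
Total head at PZ-5: h = z + ψ = 0.82 + 26.81 = 27.63 m.
Total head at PZ-7: h = 31.45 m (water level in the piezometer is the total head).
Head difference: h(PZ-5) − h(PZ-7) = 27.63 − 31.45 = -3.82 m.
Hydraulic gradient: i = |Δh| / L = 3.82 / 1673.4 = 0.00228.
Flow is from higher to lower head: from PZ-7 toward PZ-5, i.e. toward the south-east.

i ≈ 0.00228; groundwater flows toward the south-east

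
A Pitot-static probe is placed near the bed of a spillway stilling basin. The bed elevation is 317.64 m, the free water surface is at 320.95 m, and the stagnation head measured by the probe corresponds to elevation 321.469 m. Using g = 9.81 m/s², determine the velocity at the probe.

Near the bed, under hydrostatic conditions, the piezometric head (z + ψ) equals the free-surface elevation, 320.95 m.
Velocity head = total − piezometric = 321.469 − 320.95 = 0.519 m.
v = √(2g·h_v) = √(2 × 9.81 × 0.519) = 3.19 m/s.

v ≈ 3.19 m/s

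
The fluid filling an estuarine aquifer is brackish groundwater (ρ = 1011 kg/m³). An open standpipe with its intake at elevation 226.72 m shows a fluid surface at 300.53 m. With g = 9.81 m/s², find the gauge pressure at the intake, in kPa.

P ≈ 732 kPa

Pressure head ψ = h − z = 300.53 − 226.72 = 73.81 m.
P = ρgψ = 1011 × 9.81 × 73.81 = 732041 Pa ≈ 732 kPa.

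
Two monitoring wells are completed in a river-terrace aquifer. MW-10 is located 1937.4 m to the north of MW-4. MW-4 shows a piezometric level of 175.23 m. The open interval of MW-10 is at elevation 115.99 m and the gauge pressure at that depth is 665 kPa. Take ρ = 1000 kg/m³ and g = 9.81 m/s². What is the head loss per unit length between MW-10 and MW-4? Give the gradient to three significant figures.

Total head at MW-4: h = 175.23 m (water level in the piezometer is the total head).
Pressure head at MW-10: ψ = P/(ρg) = 665×1000 / (1000 × 9.81) = 67.79 m.
Total head at MW-10: h = z + ψ = 115.99 + 67.79 = 183.78 m.
Head difference: h(MW-4) − h(MW-10) = 175.23 − 183.78 = -8.55 m.
Hydraulic gradient: i = |Δh| / L = 8.55 / 1937.4 = 0.00441.

i ≈ 0.00441 m/m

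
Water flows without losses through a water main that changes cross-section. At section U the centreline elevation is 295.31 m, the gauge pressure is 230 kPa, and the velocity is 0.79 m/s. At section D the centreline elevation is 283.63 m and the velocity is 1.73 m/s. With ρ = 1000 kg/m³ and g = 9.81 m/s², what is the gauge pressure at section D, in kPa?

Pressure head at U: ψ₁ = P₁/(ρg) = 230×1000 / (1000 × 9.81) = 23.45 m.
Velocity heads: v₁²/2g = 0.79²/19.62 = 0.032 m; v₂²/2g = 1.73²/19.62 = 0.153 m.
Total head H = z₁ + ψ₁ + v₁²/2g = 295.31 + 23.45 + 0.032 = 318.79 m.
ψ₂ = H − z₂ − v₂²/2g = 318.79 − 283.63 − 0.153 = 35.01 m.
P₂ = ρgψ₂ = 1000 × 9.81 × 35.01 ≈ 343 kPa.

P₂ ≈ 343 kPa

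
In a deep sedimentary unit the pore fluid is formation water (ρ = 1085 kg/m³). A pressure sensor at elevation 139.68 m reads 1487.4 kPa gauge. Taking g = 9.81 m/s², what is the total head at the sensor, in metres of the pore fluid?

h ≈ 279.42 m

ψ = P/(ρg) = 1487.4×1000 / (1085 × 9.81) = 139.74 m.
h = z + ψ = 139.68 + 139.74 = 279.42 m.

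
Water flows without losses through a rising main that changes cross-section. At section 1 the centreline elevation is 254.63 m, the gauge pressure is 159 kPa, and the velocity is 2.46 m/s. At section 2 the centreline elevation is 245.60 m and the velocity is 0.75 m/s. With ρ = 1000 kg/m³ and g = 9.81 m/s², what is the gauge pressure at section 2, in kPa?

Pressure head at 1: ψ₁ = P₁/(ρg) = 159×1000 / (1000 × 9.81) = 16.21 m.
Velocity heads: v₁²/2g = 2.46²/19.62 = 0.308 m; v₂²/2g = 0.75²/19.62 = 0.029 m.
Total head H = z₁ + ψ₁ + v₁²/2g = 254.63 + 16.21 + 0.308 = 271.15 m.
ψ₂ = H − z₂ − v₂²/2g = 271.15 − 245.60 − 0.029 = 25.52 m.
P₂ = ρgψ₂ = 1000 × 9.81 × 25.52 ≈ 250 kPa.

P₂ ≈ 250 kPa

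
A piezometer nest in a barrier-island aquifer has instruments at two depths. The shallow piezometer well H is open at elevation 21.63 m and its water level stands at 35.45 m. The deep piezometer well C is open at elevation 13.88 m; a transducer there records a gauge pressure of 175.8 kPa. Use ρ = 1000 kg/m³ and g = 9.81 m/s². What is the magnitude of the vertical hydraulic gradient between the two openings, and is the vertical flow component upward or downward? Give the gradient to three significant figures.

|i_v| ≈ 0.471; vertical flow is downward

Total head at well H: h = 35.45 m (water level in the standpipe).
Pressure head at well C: ψ = P/(ρg) = 175.8×1000 / (1000 × 9.81) = 17.92 m.
Total head at well C: h = z + ψ = 13.88 + 17.92 = 31.80 m.
Δh = h(well H) − h(well C) = 35.45 − 31.80 = 3.65 m.
Vertical separation Δz = 21.63 − 13.88 = 7.75 m.
|i_v| = |Δh| / Δz = 3.65 / 7.75 = 0.471.
Head is higher in the shallow piezometer, so vertical flow is downward (recharge condition).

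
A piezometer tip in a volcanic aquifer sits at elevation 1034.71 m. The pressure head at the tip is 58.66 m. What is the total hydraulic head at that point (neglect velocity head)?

h ≈ 1093.37 m

h = z + ψ = 1034.71 + 58.66 = 1093.37 m.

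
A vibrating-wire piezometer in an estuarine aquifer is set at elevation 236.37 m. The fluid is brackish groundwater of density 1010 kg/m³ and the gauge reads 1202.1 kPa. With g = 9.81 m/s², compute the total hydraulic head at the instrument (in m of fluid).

h ≈ 357.69 m

ψ = P/(ρg) = 1202.1×1000 / (1010 × 9.81) = 121.32 m.
h = z + ψ = 236.37 + 121.32 = 357.69 m.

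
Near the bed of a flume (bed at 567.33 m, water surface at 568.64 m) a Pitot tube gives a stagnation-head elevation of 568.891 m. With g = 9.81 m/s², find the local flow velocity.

v ≈ 2.22 m/s

Near the bed, under hydrostatic conditions, the piezometric head (z + ψ) equals the free-surface elevation, 568.64 m.
Velocity head = total − piezometric = 568.891 − 568.64 = 0.251 m.
v = √(2g·h_v) = √(2 × 9.81 × 0.251) = 2.22 m/s.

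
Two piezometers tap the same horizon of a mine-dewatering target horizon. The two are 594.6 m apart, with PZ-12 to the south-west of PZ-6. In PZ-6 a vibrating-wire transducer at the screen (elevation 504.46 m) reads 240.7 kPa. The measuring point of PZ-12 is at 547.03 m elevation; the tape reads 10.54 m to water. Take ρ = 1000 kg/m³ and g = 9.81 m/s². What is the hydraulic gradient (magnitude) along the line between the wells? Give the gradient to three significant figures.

i ≈ 0.0126

Pressure head at PZ-6: ψ = P/(ρg) = 240.7×1000 / (1000 × 9.81) = 24.54 m.
Total head at PZ-6: h = z + ψ = 504.46 + 24.54 = 529.00 m.
Total head at PZ-12: h = 547.03 − 10.54 = 536.49 m.
Head difference: h(PZ-6) − h(PZ-12) = 529.00 − 536.49 = -7.49 m.
Hydraulic gradient: i = |Δh| / L = 7.49 / 594.6 = 0.0126.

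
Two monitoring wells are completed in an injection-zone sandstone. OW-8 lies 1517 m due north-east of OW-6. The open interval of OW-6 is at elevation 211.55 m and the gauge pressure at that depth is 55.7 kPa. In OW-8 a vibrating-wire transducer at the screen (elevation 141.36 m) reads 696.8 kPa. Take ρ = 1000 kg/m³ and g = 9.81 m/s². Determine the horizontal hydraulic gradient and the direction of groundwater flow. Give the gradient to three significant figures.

Pressure head at OW-6: ψ = P/(ρg) = 55.7×1000 / (1000 × 9.81) = 5.68 m.
Total head at OW-6: h = z + ψ = 211.55 + 5.68 = 217.23 m.
Pressure head at OW-8: ψ = P/(ρg) = 696.8×1000 / (1000 × 9.81) = 71.03 m.
Total head at OW-8: h = z + ψ = 141.36 + 71.03 = 212.39 m.
Head difference: h(OW-6) − h(OW-8) = 217.23 − 212.39 = 4.84 m.
Hydraulic gradient: i = |Δh| / L = 4.84 / 1517 = 0.00319.
Flow is from higher to lower head: from OW-6 toward OW-8, i.e. toward the north-east.

i ≈ 0.00319; groundwater flows toward the north-east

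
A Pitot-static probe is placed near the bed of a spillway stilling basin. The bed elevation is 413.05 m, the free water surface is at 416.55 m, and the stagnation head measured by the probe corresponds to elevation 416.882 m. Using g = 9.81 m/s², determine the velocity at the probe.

v ≈ 2.55 m/s

Near the bed, under hydrostatic conditions, the piezometric head (z + ψ) equals the free-surface elevation, 416.55 m.
Velocity head = total − piezometric = 416.882 − 416.55 = 0.332 m.
v = √(2g·h_v) = √(2 × 9.81 × 0.332) = 2.55 m/s.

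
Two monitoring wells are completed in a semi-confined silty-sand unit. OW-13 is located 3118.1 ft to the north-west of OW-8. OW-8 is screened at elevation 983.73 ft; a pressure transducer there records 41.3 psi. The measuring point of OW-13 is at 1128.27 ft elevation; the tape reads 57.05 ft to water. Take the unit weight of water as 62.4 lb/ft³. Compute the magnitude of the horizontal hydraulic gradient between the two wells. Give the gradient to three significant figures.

Pressure head at OW-8: ψ = 144·P/γ = 144 × 41.3 / 62.4 = 95.31 ft.
Total head at OW-8: h = z + ψ = 983.73 + 95.31 = 1079.04 ft.
Total head at OW-13: h = 1128.27 − 57.05 = 1071.22 ft.
Head difference: h(OW-8) − h(OW-13) = 1079.04 − 1071.22 = 7.82 ft.
Hydraulic gradient: i = |Δh| / L = 7.82 / 3118.1 = 0.00251.

i ≈ 0.00251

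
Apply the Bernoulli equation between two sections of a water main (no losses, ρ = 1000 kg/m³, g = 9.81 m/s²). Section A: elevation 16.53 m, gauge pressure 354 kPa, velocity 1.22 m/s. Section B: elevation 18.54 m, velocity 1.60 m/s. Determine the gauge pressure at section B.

Pressure head at A: ψ₁ = P₁/(ρg) = 354×1000 / (1000 × 9.81) = 36.09 m.
Velocity heads: v₁²/2g = 1.22²/19.62 = 0.076 m; v₂²/2g = 1.60²/19.62 = 0.130 m.
Total head H = z₁ + ψ₁ + v₁²/2g = 16.53 + 36.09 + 0.076 = 52.70 m.
ψ₂ = H − z₂ − v₂²/2g = 52.70 − 18.54 − 0.130 = 34.03 m.
P₂ = ρgψ₂ = 1000 × 9.81 × 34.03 ≈ 334 kPa.

P₂ ≈ 334 kPa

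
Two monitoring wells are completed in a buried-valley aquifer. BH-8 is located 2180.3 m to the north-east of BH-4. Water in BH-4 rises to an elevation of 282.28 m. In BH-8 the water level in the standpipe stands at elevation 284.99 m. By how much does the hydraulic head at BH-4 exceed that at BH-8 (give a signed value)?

Total head at BH-4: h = 282.28 m (water level in the piezometer is the total head).
Total head at BH-8: h = 284.99 m (water level in the piezometer is the total head).
Head difference: h(BH-4) − h(BH-8) = 282.28 − 284.99 = -2.71 m.

Δh ≈ -2.71 m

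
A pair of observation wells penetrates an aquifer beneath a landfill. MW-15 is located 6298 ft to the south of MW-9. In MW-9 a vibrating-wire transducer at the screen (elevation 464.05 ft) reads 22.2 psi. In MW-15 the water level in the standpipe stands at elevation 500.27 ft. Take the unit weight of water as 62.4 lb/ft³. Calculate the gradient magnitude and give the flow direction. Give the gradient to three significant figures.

i ≈ 0.00238; groundwater flows toward the south

Pressure head at MW-9: ψ = 144·P/γ = 144 × 22.2 / 62.4 = 51.23 ft.
Total head at MW-9: h = z + ψ = 464.05 + 51.23 = 515.28 ft.
Total head at MW-15: h = 500.27 ft (water level in the piezometer is the total head).
Head difference: h(MW-9) − h(MW-15) = 515.28 − 500.27 = 15.01 ft.
Hydraulic gradient: i = |Δh| / L = 15.01 / 6298 = 0.00238.
Flow is from higher to lower head: from MW-9 toward MW-15, i.e. toward the south.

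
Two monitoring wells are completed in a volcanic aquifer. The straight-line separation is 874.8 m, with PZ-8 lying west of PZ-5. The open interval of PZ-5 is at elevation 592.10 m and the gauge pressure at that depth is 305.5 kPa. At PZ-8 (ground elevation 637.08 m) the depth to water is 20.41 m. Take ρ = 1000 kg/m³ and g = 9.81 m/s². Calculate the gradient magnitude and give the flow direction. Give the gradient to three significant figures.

i ≈ 0.00751; groundwater flows toward the west

Pressure head at PZ-5: ψ = P/(ρg) = 305.5×1000 / (1000 × 9.81) = 31.14 m.
Total head at PZ-5: h = z + ψ = 592.10 + 31.14 = 623.24 m.
Total head at PZ-8: h = 637.08 − 20.41 = 616.67 m.
Head difference: h(PZ-5) − h(PZ-8) = 623.24 − 616.67 = 6.57 m.
Hydraulic gradient: i = |Δh| / L = 6.57 / 874.8 = 0.00751.
Flow is from higher to lower head: from PZ-5 toward PZ-8, i.e. toward the west.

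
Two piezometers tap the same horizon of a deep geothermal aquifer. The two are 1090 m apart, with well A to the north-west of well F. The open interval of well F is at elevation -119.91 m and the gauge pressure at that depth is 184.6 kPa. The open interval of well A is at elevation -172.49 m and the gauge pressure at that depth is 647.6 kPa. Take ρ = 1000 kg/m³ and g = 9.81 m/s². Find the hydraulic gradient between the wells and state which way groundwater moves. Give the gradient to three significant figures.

Pressure head at well F: ψ = P/(ρg) = 184.6×1000 / (1000 × 9.81) = 18.82 m.
Total head at well F: h = z + ψ = -119.91 + 18.82 = -101.09 m.
Pressure head at well A: ψ = P/(ρg) = 647.6×1000 / (1000 × 9.81) = 66.01 m.
Total head at well A: h = z + ψ = -172.49 + 66.01 = -106.48 m.
Head difference: h(well F) − h(well A) = -101.09 − (-106.48) = 5.39 m.
Hydraulic gradient: i = |Δh| / L = 5.39 / 1090 = 0.00494.
Flow is from higher to lower head: from well F toward well A, i.e. toward the north-west.

i ≈ 0.00494; groundwater flows toward the north-west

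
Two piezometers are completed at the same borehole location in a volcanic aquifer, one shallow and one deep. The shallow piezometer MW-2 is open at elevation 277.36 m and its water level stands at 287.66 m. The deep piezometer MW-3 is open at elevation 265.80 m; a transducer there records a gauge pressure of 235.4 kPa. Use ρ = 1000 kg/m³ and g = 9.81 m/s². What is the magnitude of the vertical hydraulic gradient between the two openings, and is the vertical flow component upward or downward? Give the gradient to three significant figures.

Total head at MW-2: h = 287.66 m (water level in the standpipe).
Pressure head at MW-3: ψ = P/(ρg) = 235.4×1000 / (1000 × 9.81) = 24.00 m.
Total head at MW-3: h = z + ψ = 265.80 + 24.00 = 289.80 m.
Δh = h(MW-2) − h(MW-3) = 287.66 − 289.80 = -2.14 m.
Vertical separation Δz = 277.36 − 265.80 = 11.56 m.
|i_v| = |Δh| / Δz = 2.14 / 11.56 = 0.185.
Head is higher in the deep piezometer, so vertical flow is upward (discharge condition).

|i_v| ≈ 0.185; vertical flow is upward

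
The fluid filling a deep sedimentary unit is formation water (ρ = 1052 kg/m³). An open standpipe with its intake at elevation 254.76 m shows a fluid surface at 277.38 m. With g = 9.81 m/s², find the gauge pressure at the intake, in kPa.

Pressure head ψ = h − z = 277.38 − 254.76 = 22.62 m.
P = ρgψ = 1052 × 9.81 × 22.62 = 233441 Pa ≈ 233 kPa.

P ≈ 233 kPa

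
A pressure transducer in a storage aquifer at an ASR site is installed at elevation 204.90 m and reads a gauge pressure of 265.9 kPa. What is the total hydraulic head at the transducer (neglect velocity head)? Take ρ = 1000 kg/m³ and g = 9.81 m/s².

ψ = P/(ρg) = 265.9×1000 / (1000 × 9.81) = 27.10 m.
h = z + ψ = 204.90 + 27.10 = 232.00 m.

h ≈ 232.00 m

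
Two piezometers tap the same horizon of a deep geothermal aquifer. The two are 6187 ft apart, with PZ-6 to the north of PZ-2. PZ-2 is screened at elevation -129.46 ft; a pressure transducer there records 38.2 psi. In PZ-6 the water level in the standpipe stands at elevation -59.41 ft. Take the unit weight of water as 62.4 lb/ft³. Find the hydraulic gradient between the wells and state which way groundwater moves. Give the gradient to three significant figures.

Pressure head at PZ-2: ψ = 144·P/γ = 144 × 38.2 / 62.4 = 88.15 ft.
Total head at PZ-2: h = z + ψ = -129.46 + 88.15 = -41.31 ft.
Total head at PZ-6: h = -59.41 ft (water level in the piezometer is the total head).
Head difference: h(PZ-2) − h(PZ-6) = -41.31 − (-59.41) = 18.10 ft.
Hydraulic gradient: i = |Δh| / L = 18.10 / 6187 = 0.00293.
Flow is from higher to lower head: from PZ-2 toward PZ-6, i.e. toward the north.

i ≈ 0.00293; groundwater flows toward the north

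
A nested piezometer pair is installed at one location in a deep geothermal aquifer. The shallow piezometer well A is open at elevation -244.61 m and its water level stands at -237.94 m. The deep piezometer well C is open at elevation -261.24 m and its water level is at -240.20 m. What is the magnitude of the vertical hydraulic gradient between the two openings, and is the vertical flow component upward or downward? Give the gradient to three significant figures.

|i_v| ≈ 0.136; vertical flow is downward

Total head at well A: h = -237.94 m (water level in the standpipe).
Total head at well C: h = -240.20 m.
Δh = h(well A) − h(well C) = -237.94 − (-240.20) = 2.26 m.
Vertical separation Δz = -244.61 − (-261.24) = 16.63 m.
|i_v| = |Δh| / Δz = 2.26 / 16.63 = 0.136.
Head is higher in the shallow piezometer, so vertical flow is downward (recharge condition).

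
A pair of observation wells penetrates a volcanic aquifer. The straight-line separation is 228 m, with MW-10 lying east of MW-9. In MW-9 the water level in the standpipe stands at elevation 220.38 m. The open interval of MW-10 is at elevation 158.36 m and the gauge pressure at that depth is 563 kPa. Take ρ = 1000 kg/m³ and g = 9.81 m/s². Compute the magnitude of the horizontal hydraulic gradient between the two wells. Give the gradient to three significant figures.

Total head at MW-9: h = 220.38 m (water level in the piezometer is the total head).
Pressure head at MW-10: ψ = P/(ρg) = 563×1000 / (1000 × 9.81) = 57.39 m.
Total head at MW-10: h = z + ψ = 158.36 + 57.39 = 215.75 m.
Head difference: h(MW-9) − h(MW-10) = 220.38 − 215.75 = 4.63 m.
Hydraulic gradient: i = |Δh| / L = 4.63 / 228 = 0.0203.

i ≈ 0.0203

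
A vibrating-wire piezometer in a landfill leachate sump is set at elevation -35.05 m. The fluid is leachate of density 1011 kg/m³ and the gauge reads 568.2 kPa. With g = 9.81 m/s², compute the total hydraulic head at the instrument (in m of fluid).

h ≈ 22.24 m

ψ = P/(ρg) = 568.2×1000 / (1011 × 9.81) = 57.29 m.
h = z + ψ = -35.05 + 57.29 = 22.24 m.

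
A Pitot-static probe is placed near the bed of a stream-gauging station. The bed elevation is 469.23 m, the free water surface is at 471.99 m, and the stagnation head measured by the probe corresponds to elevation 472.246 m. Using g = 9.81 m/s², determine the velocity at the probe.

Near the bed, under hydrostatic conditions, the piezometric head (z + ψ) equals the free-surface elevation, 471.99 m.
Velocity head = total − piezometric = 472.246 − 471.99 = 0.256 m.
v = √(2g·h_v) = √(2 × 9.81 × 0.256) = 2.24 m/s.

v ≈ 2.24 m/s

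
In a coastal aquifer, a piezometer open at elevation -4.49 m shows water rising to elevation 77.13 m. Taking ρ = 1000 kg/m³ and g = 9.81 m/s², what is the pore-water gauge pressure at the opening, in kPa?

Pressure head ψ = h − z = 77.13 − (-4.49) = 81.62 m.
P = ρgψ = 1000 × 9.81 × 81.62 = 800692 Pa ≈ 801 kPa.

P ≈ 801 kPa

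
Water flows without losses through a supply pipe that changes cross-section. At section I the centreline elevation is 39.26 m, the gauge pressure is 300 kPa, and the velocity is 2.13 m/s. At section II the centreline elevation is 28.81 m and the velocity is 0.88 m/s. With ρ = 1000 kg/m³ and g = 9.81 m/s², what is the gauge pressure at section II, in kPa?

Pressure head at I: ψ₁ = P₁/(ρg) = 300×1000 / (1000 × 9.81) = 30.58 m.
Velocity heads: v₁²/2g = 2.13²/19.62 = 0.231 m; v₂²/2g = 0.88²/19.62 = 0.039 m.
Total head H = z₁ + ψ₁ + v₁²/2g = 39.26 + 30.58 + 0.231 = 70.07 m.
ψ₂ = H − z₂ − v₂²/2g = 70.07 − 28.81 − 0.039 = 41.22 m.
P₂ = ρgψ₂ = 1000 × 9.81 × 41.22 ≈ 404 kPa.

P₂ ≈ 404 kPa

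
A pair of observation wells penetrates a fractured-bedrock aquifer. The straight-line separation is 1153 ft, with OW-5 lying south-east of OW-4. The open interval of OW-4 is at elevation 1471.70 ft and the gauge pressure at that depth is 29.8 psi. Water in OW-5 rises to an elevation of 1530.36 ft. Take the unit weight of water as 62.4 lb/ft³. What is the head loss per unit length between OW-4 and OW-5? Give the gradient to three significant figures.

Pressure head at OW-4: ψ = 144·P/γ = 144 × 29.8 / 62.4 = 68.77 ft.
Total head at OW-4: h = z + ψ = 1471.70 + 68.77 = 1540.47 ft.
Total head at OW-5: h = 1530.36 ft (water level in the piezometer is the total head).
Head difference: h(OW-4) − h(OW-5) = 1540.47 − 1530.36 = 10.11 ft.
Hydraulic gradient: i = |Δh| / L = 10.11 / 1153 = 0.00877.

i ≈ 0.00877 ft/ft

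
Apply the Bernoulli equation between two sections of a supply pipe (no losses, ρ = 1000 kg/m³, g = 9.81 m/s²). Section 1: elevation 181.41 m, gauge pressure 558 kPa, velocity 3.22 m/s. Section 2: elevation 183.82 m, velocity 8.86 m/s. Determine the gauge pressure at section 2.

P₂ ≈ 500 kPa

Pressure head at 1: ψ₁ = P₁/(ρg) = 558×1000 / (1000 × 9.81) = 56.88 m.
Velocity heads: v₁²/2g = 3.22²/19.62 = 0.528 m; v₂²/2g = 8.86²/19.62 = 4.001 m.
Total head H = z₁ + ψ₁ + v₁²/2g = 181.41 + 56.88 + 0.528 = 238.82 m.
ψ₂ = H − z₂ − v₂²/2g = 238.82 − 183.82 − 4.001 = 51.00 m.
P₂ = ρgψ₂ = 1000 × 9.81 × 51.00 ≈ 500 kPa.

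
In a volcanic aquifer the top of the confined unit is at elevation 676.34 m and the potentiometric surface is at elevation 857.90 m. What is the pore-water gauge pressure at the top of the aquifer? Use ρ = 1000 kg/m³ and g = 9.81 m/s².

P ≈ 1780 kPa

Pressure head at the aquifer top: ψ = h − z = 857.90 − 676.34 = 181.56 m.
P = ρgψ = 1000 × 9.81 × 181.56 = 1781104 Pa ≈ 1780 kPa.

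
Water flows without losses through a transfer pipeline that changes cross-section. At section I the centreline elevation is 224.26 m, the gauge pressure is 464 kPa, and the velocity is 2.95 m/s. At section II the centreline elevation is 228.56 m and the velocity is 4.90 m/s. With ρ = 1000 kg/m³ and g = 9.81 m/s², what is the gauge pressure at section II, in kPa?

P₂ ≈ 414 kPa

Pressure head at I: ψ₁ = P₁/(ρg) = 464×1000 / (1000 × 9.81) = 47.30 m.
Velocity heads: v₁²/2g = 2.95²/19.62 = 0.444 m; v₂²/2g = 4.90²/19.62 = 1.224 m.
Total head H = z₁ + ψ₁ + v₁²/2g = 224.26 + 47.30 + 0.444 = 272.00 m.
ψ₂ = H − z₂ − v₂²/2g = 272.00 − 228.56 − 1.224 = 42.22 m.
P₂ = ρgψ₂ = 1000 × 9.81 × 42.22 ≈ 414 kPa.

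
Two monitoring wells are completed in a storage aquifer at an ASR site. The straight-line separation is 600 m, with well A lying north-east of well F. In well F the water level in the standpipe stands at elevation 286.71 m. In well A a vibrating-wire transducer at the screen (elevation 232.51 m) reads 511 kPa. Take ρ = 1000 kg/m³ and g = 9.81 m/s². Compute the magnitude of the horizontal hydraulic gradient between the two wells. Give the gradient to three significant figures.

i ≈ 0.00352

Total head at well F: h = 286.71 m (water level in the piezometer is the total head).
Pressure head at well A: ψ = P/(ρg) = 511×1000 / (1000 × 9.81) = 52.09 m.
Total head at well A: h = z + ψ = 232.51 + 52.09 = 284.60 m.
Head difference: h(well F) − h(well A) = 286.71 − 284.60 = 2.11 m.
Hydraulic gradient: i = |Δh| / L = 2.11 / 600 = 0.00352.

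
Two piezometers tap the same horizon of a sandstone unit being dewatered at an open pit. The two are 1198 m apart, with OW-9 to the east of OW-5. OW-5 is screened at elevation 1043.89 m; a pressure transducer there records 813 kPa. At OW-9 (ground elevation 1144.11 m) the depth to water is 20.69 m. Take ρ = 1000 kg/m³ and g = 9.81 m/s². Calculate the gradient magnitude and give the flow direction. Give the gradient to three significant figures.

Pressure head at OW-5: ψ = P/(ρg) = 813×1000 / (1000 × 9.81) = 82.87 m.
Total head at OW-5: h = z + ψ = 1043.89 + 82.87 = 1126.76 m.
Total head at OW-9: h = 1144.11 − 20.69 = 1123.42 m.
Head difference: h(OW-5) − h(OW-9) = 1126.76 − 1123.42 = 3.34 m.
Hydraulic gradient: i = |Δh| / L = 3.34 / 1198 = 0.00279.
Flow is from higher to lower head: from OW-5 toward OW-9, i.e. toward the east.

i ≈ 0.00279; groundwater flows toward the east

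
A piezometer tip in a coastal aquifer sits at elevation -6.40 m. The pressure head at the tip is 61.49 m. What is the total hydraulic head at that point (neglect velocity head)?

h = z + ψ = -6.40 + 61.49 = 55.09 m.

h ≈ 55.09 m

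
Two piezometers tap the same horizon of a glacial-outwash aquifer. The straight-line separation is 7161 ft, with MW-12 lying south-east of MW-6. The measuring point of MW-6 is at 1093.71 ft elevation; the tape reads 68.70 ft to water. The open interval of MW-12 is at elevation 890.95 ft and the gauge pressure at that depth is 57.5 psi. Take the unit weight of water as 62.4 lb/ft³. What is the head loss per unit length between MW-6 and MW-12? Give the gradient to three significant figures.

i ≈ 0.000191 ft/ft

Total head at MW-6: h = 1093.71 − 68.70 = 1025.01 ft.
Pressure head at MW-12: ψ = 144·P/γ = 144 × 57.5 / 62.4 = 132.69 ft.
Total head at MW-12: h = z + ψ = 890.95 + 132.69 = 1023.64 ft.
Head difference: h(MW-6) − h(MW-12) = 1025.01 − 1023.64 = 1.37 ft.
Hydraulic gradient: i = |Δh| / L = 1.37 / 7161 = 0.000191.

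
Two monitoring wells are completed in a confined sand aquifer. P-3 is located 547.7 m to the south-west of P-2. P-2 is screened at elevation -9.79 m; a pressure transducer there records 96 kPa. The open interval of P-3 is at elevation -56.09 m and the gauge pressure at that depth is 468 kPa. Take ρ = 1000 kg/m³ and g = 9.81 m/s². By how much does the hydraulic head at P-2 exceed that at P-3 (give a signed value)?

Pressure head at P-2: ψ = P/(ρg) = 96×1000 / (1000 × 9.81) = 9.79 m.
Total head at P-2: h = z + ψ = -9.79 + 9.79 = 0.00 m.
Pressure head at P-3: ψ = P/(ρg) = 468×1000 / (1000 × 9.81) = 47.71 m.
Total head at P-3: h = z + ψ = -56.09 + 47.71 = -8.38 m.
Head difference: h(P-2) − h(P-3) = 0.00 − (-8.38) = 8.38 m.

Δh ≈ 8.38 m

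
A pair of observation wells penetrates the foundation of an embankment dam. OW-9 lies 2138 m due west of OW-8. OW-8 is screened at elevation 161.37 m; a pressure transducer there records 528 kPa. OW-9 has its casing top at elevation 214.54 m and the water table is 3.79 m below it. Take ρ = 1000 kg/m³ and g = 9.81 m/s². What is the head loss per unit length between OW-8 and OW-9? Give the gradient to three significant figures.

Pressure head at OW-8: ψ = P/(ρg) = 528×1000 / (1000 × 9.81) = 53.82 m.
Total head at OW-8: h = z + ψ = 161.37 + 53.82 = 215.19 m.
Total head at OW-9: h = 214.54 − 3.79 = 210.75 m.
Head difference: h(OW-8) − h(OW-9) = 215.19 − 210.75 = 4.44 m.
Hydraulic gradient: i = |Δh| / L = 4.44 / 2138 = 0.00208.

i ≈ 0.00208 m/m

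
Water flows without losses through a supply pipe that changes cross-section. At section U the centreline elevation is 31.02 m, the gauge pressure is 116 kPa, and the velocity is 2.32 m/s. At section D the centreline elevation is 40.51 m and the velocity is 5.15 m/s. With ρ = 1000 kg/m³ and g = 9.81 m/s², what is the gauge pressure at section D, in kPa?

P₂ ≈ 12.3 kPa

Pressure head at U: ψ₁ = P₁/(ρg) = 116×1000 / (1000 × 9.81) = 11.82 m.
Velocity heads: v₁²/2g = 2.32²/19.62 = 0.274 m; v₂²/2g = 5.15²/19.62 = 1.352 m.
Total head H = z₁ + ψ₁ + v₁²/2g = 31.02 + 11.82 + 0.274 = 43.11 m.
ψ₂ = H − z₂ − v₂²/2g = 43.11 − 40.51 − 1.352 = 1.25 m.
P₂ = ρgψ₂ = 1000 × 9.81 × 1.25 ≈ 12.3 kPa.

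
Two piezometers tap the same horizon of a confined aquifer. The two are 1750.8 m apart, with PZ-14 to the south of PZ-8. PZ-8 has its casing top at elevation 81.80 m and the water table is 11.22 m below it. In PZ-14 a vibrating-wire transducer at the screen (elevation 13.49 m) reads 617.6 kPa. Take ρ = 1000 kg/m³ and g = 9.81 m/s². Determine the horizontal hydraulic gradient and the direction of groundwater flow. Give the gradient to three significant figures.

Total head at PZ-8: h = 81.80 − 11.22 = 70.58 m.
Pressure head at PZ-14: ψ = P/(ρg) = 617.6×1000 / (1000 × 9.81) = 62.96 m.
Total head at PZ-14: h = z + ψ = 13.49 + 62.96 = 76.45 m.
Head difference: h(PZ-8) − h(PZ-14) = 70.58 − 76.45 = -5.87 m.
Hydraulic gradient: i = |Δh| / L = 5.87 / 1750.8 = 0.00335.
Flow is from higher to lower head: from PZ-14 toward PZ-8, i.e. toward the north.

i ≈ 0.00335; groundwater flows toward the north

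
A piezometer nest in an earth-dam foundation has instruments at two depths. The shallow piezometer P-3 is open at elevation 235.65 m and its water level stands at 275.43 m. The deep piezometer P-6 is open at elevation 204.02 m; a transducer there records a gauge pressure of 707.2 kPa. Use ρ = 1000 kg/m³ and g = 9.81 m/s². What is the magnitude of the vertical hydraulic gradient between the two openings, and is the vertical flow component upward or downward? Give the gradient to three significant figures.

|i_v| ≈ 0.0215; vertical flow is upward

Total head at P-3: h = 275.43 m (water level in the standpipe).
Pressure head at P-6: ψ = P/(ρg) = 707.2×1000 / (1000 × 9.81) = 72.09 m.
Total head at P-6: h = z + ψ = 204.02 + 72.09 = 276.11 m.
Δh = h(P-3) − h(P-6) = 275.43 − 276.11 = -0.68 m.
Vertical separation Δz = 235.65 − 204.02 = 31.63 m.
|i_v| = |Δh| / Δz = 0.68 / 31.63 = 0.0215.
Head is higher in the deep piezometer, so vertical flow is upward (discharge condition).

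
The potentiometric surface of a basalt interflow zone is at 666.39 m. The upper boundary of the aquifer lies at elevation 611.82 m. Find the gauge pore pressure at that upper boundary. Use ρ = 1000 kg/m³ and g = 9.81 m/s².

P ≈ 535 kPa

Pressure head at the aquifer top: ψ = h − z = 666.39 − 611.82 = 54.57 m.
P = ρgψ = 1000 × 9.81 × 54.57 = 535332 Pa ≈ 535 kPa.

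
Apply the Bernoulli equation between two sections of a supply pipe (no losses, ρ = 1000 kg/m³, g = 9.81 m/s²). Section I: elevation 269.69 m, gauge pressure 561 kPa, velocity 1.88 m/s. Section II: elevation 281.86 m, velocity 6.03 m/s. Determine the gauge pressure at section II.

Pressure head at I: ψ₁ = P₁/(ρg) = 561×1000 / (1000 × 9.81) = 57.19 m.
Velocity heads: v₁²/2g = 1.88²/19.62 = 0.180 m; v₂²/2g = 6.03²/19.62 = 1.853 m.
Total head H = z₁ + ψ₁ + v₁²/2g = 269.69 + 57.19 + 0.180 = 327.06 m.
ψ₂ = H − z₂ − v₂²/2g = 327.06 − 281.86 − 1.853 = 43.35 m.
P₂ = ρgψ₂ = 1000 × 9.81 × 43.35 ≈ 425 kPa.

P₂ ≈ 425 kPa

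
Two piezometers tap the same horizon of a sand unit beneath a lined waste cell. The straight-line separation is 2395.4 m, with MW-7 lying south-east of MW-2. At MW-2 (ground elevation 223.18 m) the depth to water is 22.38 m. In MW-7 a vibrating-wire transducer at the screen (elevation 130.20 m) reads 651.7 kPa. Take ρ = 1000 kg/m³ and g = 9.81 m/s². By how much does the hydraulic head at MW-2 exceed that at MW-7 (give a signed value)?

Δh ≈ 4.17 m

Total head at MW-2: h = 223.18 − 22.38 = 200.80 m.
Pressure head at MW-7: ψ = P/(ρg) = 651.7×1000 / (1000 × 9.81) = 66.43 m.
Total head at MW-7: h = z + ψ = 130.20 + 66.43 = 196.63 m.
Head difference: h(MW-2) − h(MW-7) = 200.80 − 196.63 = 4.17 m.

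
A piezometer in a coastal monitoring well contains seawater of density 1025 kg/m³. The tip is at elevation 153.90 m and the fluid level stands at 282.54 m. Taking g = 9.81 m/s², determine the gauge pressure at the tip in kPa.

Pressure head ψ = h − z = 282.54 − 153.90 = 128.64 m.
P = ρgψ = 1025 × 9.81 × 128.64 = 1293507 Pa ≈ 1290 kPa.

P ≈ 1290 kPa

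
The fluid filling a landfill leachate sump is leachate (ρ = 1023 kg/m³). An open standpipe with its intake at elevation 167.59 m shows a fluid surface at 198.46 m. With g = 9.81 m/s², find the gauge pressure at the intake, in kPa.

P ≈ 310 kPa

Pressure head ψ = h − z = 198.46 − 167.59 = 30.87 m.
P = ρgψ = 1023 × 9.81 × 30.87 = 309800 Pa ≈ 310 kPa.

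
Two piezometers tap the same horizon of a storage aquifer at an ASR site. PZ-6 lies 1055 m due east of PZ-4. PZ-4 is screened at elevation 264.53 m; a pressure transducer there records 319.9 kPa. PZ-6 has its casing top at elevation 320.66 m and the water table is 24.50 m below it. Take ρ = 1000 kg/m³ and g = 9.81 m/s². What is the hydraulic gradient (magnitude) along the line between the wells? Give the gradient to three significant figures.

i ≈ 0.000929

Pressure head at PZ-4: ψ = P/(ρg) = 319.9×1000 / (1000 × 9.81) = 32.61 m.
Total head at PZ-4: h = z + ψ = 264.53 + 32.61 = 297.14 m.
Total head at PZ-6: h = 320.66 − 24.50 = 296.16 m.
Head difference: h(PZ-4) − h(PZ-6) = 297.14 − 296.16 = 0.98 m.
Hydraulic gradient: i = |Δh| / L = 0.98 / 1055 = 0.000929.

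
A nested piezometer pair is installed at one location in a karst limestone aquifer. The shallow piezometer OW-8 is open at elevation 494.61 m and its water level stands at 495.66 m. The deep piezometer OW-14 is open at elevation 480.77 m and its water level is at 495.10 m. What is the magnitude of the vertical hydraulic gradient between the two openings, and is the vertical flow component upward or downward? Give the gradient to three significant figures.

|i_v| ≈ 0.0405; vertical flow is downward

Total head at OW-8: h = 495.66 m (water level in the standpipe).
Total head at OW-14: h = 495.10 m.
Δh = h(OW-8) − h(OW-14) = 495.66 − 495.10 = 0.56 m.
Vertical separation Δz = 494.61 − 480.77 = 13.84 m.
|i_v| = |Δh| / Δz = 0.56 / 13.84 = 0.0405.
Head is higher in the shallow piezometer, so vertical flow is downward (recharge condition).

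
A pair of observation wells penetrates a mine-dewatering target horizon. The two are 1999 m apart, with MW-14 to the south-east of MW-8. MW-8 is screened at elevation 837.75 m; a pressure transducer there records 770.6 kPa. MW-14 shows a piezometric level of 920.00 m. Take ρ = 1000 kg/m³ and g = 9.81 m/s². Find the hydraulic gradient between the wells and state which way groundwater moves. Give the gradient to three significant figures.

Pressure head at MW-8: ψ = P/(ρg) = 770.6×1000 / (1000 × 9.81) = 78.55 m.
Total head at MW-8: h = z + ψ = 837.75 + 78.55 = 916.30 m.
Total head at MW-14: h = 920.00 m (water level in the piezometer is the total head).
Head difference: h(MW-8) − h(MW-14) = 916.30 − 920.00 = -3.70 m.
Hydraulic gradient: i = |Δh| / L = 3.70 / 1999 = 0.00185.
Flow is from higher to lower head: from MW-14 toward MW-8, i.e. toward the north-west.

i ≈ 0.00185; groundwater flows toward the north-west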